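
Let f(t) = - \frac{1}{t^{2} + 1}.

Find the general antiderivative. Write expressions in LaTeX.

F(t) = - \operatorname{atan}{\left(t \right)} + C

Recover f(t) by differentiating a candidate F(t); any mismatch rules it out.
Check: d/dt[- \operatorname{atan}{\left(t \right)}] = - \frac{1}{t^{2} + 1} = f(t).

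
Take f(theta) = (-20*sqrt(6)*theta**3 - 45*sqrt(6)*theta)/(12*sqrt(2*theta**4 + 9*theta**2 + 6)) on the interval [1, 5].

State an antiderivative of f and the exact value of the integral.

Antiderivative: F(theta) = -5*sqrt(theta**4/3 + 3*theta**2/2 + 1)/2; value = -5*sqrt(8886)/12 + 5*sqrt(102)/12

f matches the chain-rule pattern g'(h)*h' with inner function h(theta) = theta**4/3 + 3*theta**2/2 + 1; substituting u = h(theta) collapses the integral.
F(theta) = -5*sqrt(theta**4/3 + 3*theta**2/2 + 1)/2 is an antiderivative of f.
Check: d/dtheta[-5*sqrt(theta**4/3 + 3*theta**2/2 + 1)/2] = (-20*sqrt(6)*theta**3 - 45*sqrt(6)*theta)/(12*sqrt(2*theta**4 + 9*theta**2 + 6)) = f(theta).
F(5) = -5*sqrt(8886)/12; F(1) = -5*sqrt(102)/12.
Integral = F(5) - F(1) = -5*sqrt(8886)/12 + 5*sqrt(102)/12.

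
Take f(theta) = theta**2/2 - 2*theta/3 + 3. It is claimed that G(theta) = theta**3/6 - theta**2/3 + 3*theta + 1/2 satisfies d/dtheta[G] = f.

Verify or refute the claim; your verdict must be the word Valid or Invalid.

d/dtheta[G] = theta**2/2 - 2*theta/3 + 3
This equals f(theta) exactly, so the claim holds.

Valid. The derivative of G reproduces f.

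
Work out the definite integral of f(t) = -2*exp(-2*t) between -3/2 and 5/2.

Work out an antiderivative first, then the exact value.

Since d/dt undoes antidifferentiation here, F'(t) = f(t) is required of F(t).
F(t) = exp(-2*t) is an antiderivative of f.
Check: d/dt[exp(-2*t)] = -2*exp(-2*t) = f(t).
F(5/2) = exp(-5); F(-3/2) = exp(3).
Integral = F(5/2) - F(-3/2) = -exp(3) + exp(-5).

Antiderivative: F(t) = exp(-2*t); value = -exp(3) + exp(-5)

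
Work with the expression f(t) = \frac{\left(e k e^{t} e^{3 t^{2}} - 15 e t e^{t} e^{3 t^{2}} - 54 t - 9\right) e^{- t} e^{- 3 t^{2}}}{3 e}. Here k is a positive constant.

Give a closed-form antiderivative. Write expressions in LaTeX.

An antiderivative is F(t) = - \frac{- 2 k t + 15 t^{2} - 12 - \frac{18 e^{- t} e^{- 3 t^{2}}}{e}}{6}.

A candidate is checked by its d/dt: the result must match f(t).
Check: d/dt[- \frac{- 2 k t + 15 t^{2} - 12 - \frac{18 e^{- t} e^{- 3 t^{2}}}{e}}{6}] = \frac{\left(e k e^{t} e^{3 t^{2}} - 15 e t e^{t} e^{3 t^{2}} - 54 t - 9\right) e^{- t} e^{- 3 t^{2}}}{3 e} = f(t).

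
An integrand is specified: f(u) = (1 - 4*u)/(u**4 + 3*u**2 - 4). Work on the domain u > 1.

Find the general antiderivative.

The denominator factors as (u - 1)*(u + 1)*(u**2 + 4); partial fractions split f into directly integrable pieces: (4*u - 1)/(5*(u**2 + 4)) - 1/(2*(u + 1)) - 3/(10*(u - 1)).
Check: d/du[-3*log(u - 1)/10 - log(u + 1)/2 + 2*log(u**2 + 4)/5 - atan(u/2)/10] = (1 - 4*u)/(u**4 + 3*u**2 - 4) = f(u).

F(u) = -3*log(u - 1)/10 - log(u + 1)/2 + 2*log(u**2 + 4)/5 - atan(u/2)/10 + C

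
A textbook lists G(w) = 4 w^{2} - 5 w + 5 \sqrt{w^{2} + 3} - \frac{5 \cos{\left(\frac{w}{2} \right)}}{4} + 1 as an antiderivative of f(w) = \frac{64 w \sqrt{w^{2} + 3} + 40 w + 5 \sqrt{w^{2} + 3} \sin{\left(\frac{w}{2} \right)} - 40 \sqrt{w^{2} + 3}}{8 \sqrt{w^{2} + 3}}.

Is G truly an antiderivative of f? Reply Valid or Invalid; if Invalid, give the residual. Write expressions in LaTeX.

Valid - the claim checks out under differentiation.

d/dw[G] = \frac{64 w \sqrt{w^{2} + 3} + 40 w + 5 \sqrt{w^{2} + 3} \sin{\left(\frac{w}{2} \right)} - 40 \sqrt{w^{2} + 3}}{8 \sqrt{w^{2} + 3}}
This equals f(w) exactly, so the claim holds.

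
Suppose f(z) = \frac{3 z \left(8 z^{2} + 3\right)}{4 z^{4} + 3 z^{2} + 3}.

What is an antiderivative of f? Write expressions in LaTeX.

An antiderivative is F(z) = \frac{3 \log{\left(\frac{2 z^{4}}{3} + \frac{z^{2}}{2} + \frac{1}{2} \right)}}{2}.

f matches the chain-rule pattern g'(h)*h' with inner function h(z) = \frac{2 z^{4}}{3} + \frac{z^{2}}{2} + \frac{1}{2}; substituting u = h(z) collapses the integral.
Check: d/dz[\frac{3 \log{\left(\frac{2 z^{4}}{3} + \frac{z^{2}}{2} + \frac{1}{2} \right)}}{2}] = \frac{24 z^{3} + 9 z}{4 z^{4} + 3 z^{2} + 3}, which equals f(z).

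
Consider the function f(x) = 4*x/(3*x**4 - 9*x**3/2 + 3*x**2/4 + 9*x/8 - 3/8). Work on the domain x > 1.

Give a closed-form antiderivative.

The denominator factors as 3*(x - 1)*(2*x - 1)**2*(2*x + 1); partial fractions split f into directly integrable pieces: 8/(9*(2*x + 1)) - 8/(2*x - 1) - 16/(3*(2*x - 1)**2) + 32/(9*(x - 1)).
Check: d/dx[(64*x*log(x - 1) - 72*x*log(x - 1/2) + 8*x*log(x + 1/2) - 32*log(x - 1) + 36*log(x - 1/2) - 4*log(x + 1/2) + 24)/(18*x - 9)] = 32*x/(24*x**4 - 36*x**3 + 6*x**2 + 9*x - 3), which equals f(x).

An antiderivative is F(x) = (64*x*log(x - 1) - 72*x*log(x - 1/2) + 8*x*log(x + 1/2) - 32*log(x - 1) + 36*log(x - 1/2) - 4*log(x + 1/2) + 24)/(18*x - 9).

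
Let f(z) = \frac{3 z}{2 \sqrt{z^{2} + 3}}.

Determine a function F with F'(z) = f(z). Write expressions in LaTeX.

An antiderivative is F(z) = \frac{3 \sqrt{z^{2} + 3}}{2}.

The substitution u = z^{2} + 3 works: f is exactly (dF/du)*(du/dz) for that inner function.
Check: d/dz[\frac{3 \sqrt{z^{2} + 3}}{2}] = \frac{3 z}{2 \sqrt{z^{2} + 3}} = f(z).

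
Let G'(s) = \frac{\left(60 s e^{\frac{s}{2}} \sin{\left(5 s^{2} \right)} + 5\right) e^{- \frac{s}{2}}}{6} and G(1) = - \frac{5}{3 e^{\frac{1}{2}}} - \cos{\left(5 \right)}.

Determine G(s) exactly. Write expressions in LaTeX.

G(s) = - \cos{\left(5 s^{2} \right)} - \frac{5 e^{- \frac{s}{2}}}{3}

Check a candidate G(s) by differentiating: d/ds[G] must match the given G'(s).
A general antiderivative is - \cos{\left(5 s^{2} \right)} - \frac{5 e^{- \frac{s}{2}}}{3} + C.
The condition gives C = - \frac{5}{3 e^{\frac{1}{2}}} - \cos{\left(5 \right)} - (- \frac{5}{3 e^{\frac{1}{2}}} - \cos{\left(5 \right)}) = 0.
So G(s) = - \cos{\left(5 s^{2} \right)} - \frac{5 e^{- \frac{s}{2}}}{3}.
Check: d/ds[- \cos{\left(5 s^{2} \right)} - \frac{5 e^{- \frac{s}{2}}}{3}] = \frac{\left(60 s e^{\frac{s}{2}} \sin{\left(5 s^{2} \right)} + 5\right) e^{- \frac{s}{2}}}{6} = G'(s).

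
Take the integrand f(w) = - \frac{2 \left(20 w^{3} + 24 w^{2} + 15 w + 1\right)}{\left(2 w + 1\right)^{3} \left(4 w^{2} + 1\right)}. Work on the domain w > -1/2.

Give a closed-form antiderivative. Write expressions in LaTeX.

An antiderivative is F(w) = - \frac{5 \operatorname{atan}{\left(2 w \right)}}{2} - \frac{3}{4 \left(2 w + 1\right)^{2}}.

A first test for any F(w): its w-derivative must equal f(w) identically.
Check: d/dw[- \frac{5 \operatorname{atan}{\left(2 w \right)}}{2} - \frac{3}{4 \left(2 w + 1\right)^{2}}] = \frac{- 40 w^{3} - 48 w^{2} - 30 w - 2}{32 w^{5} + 48 w^{4} + 32 w^{3} + 16 w^{2} + 6 w + 1}, which equals f(w).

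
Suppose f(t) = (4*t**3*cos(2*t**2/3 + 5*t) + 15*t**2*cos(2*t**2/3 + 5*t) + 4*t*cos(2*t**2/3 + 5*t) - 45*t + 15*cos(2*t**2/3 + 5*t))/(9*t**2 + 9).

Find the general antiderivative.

An antiderivative F(t) passes only if d/dt[F] lands on f(t) exactly.
Check: d/dt[(-15*log(t**2 + 1) + 2*sin(2*t**2/3 + 5*t))/6] = (4*t**3*cos(2*t**2/3 + 5*t) + 15*t**2*cos(2*t**2/3 + 5*t) + 4*t*cos(2*t**2/3 + 5*t) - 45*t + 15*cos(2*t**2/3 + 5*t))/(9*t**2 + 9) = f(t).

F(t) = (-15*log(t**2 + 1) + 2*sin(2*t**2/3 + 5*t))/6 + C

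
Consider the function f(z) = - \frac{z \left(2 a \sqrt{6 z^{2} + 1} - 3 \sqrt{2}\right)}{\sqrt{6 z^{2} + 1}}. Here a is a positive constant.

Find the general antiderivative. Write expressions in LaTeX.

F(z) = - a z^{2} + \sqrt{3 z^{2} + \frac{1}{2}} + C

An antiderivative F(z) passes only if d/dz[F] lands on f(z) exactly.
Check: d/dz[- a z^{2} + \sqrt{3 z^{2} + \frac{1}{2}}] = \frac{- 2 a z \sqrt{6 z^{2} + 1} + 3 \sqrt{2} z}{\sqrt{6 z^{2} + 1}}, which equals f(z).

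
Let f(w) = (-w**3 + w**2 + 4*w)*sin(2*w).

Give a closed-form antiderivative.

For F(w) to be correct the identity F'(w) - f(w) = 0 must hold.
Check: d/dw[w**3*cos(2*w)/2 - 3*w**2*sin(2*w)/4 - w**2*cos(2*w)/2 + w*sin(2*w)/2 - 11*w*cos(2*w)/4 + 11*sin(2*w)/8 + cos(2*w)/4] = -w**3*sin(2*w) + w**2*sin(2*w) + 4*w*sin(2*w), which equals f(w).

An antiderivative is F(w) = w**3*cos(2*w)/2 - 3*w**2*sin(2*w)/4 - w**2*cos(2*w)/2 + w*sin(2*w)/2 - 11*w*cos(2*w)/4 + 11*sin(2*w)/8 + cos(2*w)/4.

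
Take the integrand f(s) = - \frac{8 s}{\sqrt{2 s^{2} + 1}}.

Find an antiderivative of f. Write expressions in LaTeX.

The substitution u = 2 s^{2} + 1 works: f is exactly (dF/du)*(du/ds) for that inner function.
Check: d/ds[- 4 \sqrt{2 s^{2} + 1}] = - \frac{8 s}{\sqrt{2 s^{2} + 1}} = f(s).

An antiderivative is F(s) = - 4 \sqrt{2 s^{2} + 1}.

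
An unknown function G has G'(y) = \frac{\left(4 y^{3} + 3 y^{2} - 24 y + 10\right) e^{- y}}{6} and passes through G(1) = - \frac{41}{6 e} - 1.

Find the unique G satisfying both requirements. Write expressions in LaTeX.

G(y) = \frac{\left(- 4 y^{3} - 15 y^{2} - 6 y - 6 e^{y} - 16\right) e^{- y}}{6}

G'(y) has the shape u'v + uv' for u = - \frac{2 y^{3}}{3} - \frac{5 y^{2}}{2} - y - \frac{8}{3} and v = e^{- y} — it is the derivative of the product u*v.
A general antiderivative is \frac{\left(- 4 y^{3} - 15 y^{2} - 6 y - 16\right) e^{- y}}{6} + C.
The condition gives C = - \frac{41}{6 e} - 1 - (- \frac{41}{6 e}) = -1.
So G(y) = \frac{\left(- 4 y^{3} - 15 y^{2} - 6 y - 6 e^{y} - 16\right) e^{- y}}{6}.
Check: d/dy[\frac{\left(- 4 y^{3} - 15 y^{2} - 6 y - 6 e^{y} - 16\right) e^{- y}}{6}] = \frac{\left(4 y^{3} + 3 y^{2} - 24 y + 10\right) e^{- y}}{6} = G'(y).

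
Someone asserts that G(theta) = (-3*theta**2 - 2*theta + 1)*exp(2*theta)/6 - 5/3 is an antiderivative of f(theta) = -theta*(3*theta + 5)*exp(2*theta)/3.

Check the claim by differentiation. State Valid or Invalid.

Valid - the claim checks out under differentiation.

d/dtheta[G] = -theta**2*exp(2*theta) - 5*theta*exp(2*theta)/3
This equals f(theta) exactly, so the claim holds.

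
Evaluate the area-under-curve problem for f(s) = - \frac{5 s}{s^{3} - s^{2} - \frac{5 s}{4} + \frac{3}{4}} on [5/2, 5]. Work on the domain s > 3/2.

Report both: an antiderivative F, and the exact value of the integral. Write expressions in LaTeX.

Antiderivative: F(s) = - 3 \log{\left(s - \frac{3}{2} \right)} + \frac{5 \log{\left(s - \frac{1}{2} \right)}}{3} + \frac{4 \log{\left(s + 1 \right)}}{3}; value = - \frac{13 \log{\left(\frac{7}{2} \right)}}{3} - \frac{5 \log{\left(2 \right)}}{3} + \frac{4 \log{\left(6 \right)}}{3} + \frac{5 \log{\left(\frac{9}{2} \right)}}{3}

The denominator factors as \left(s + 1\right) \left(2 s - 3\right) \left(2 s - 1\right); partial fractions split f into directly integrable pieces: \frac{10}{3 \left(2 s - 1\right)} - \frac{6}{2 s - 3} + \frac{4}{3 \left(s + 1\right)}.
F(s) = - 3 \log{\left(s - \frac{3}{2} \right)} + \frac{5 \log{\left(s - \frac{1}{2} \right)}}{3} + \frac{4 \log{\left(s + 1 \right)}}{3} is an antiderivative of f.
Check: d/ds[- 3 \log{\left(s - \frac{3}{2} \right)} + \frac{5 \log{\left(s - \frac{1}{2} \right)}}{3} + \frac{4 \log{\left(s + 1 \right)}}{3}] = - \frac{20 s}{4 s^{3} - 4 s^{2} - 5 s + 3}, which equals f(s).
F(5) = - 3 \log{\left(\frac{7}{2} \right)} + \frac{4 \log{\left(6 \right)}}{3} + \frac{5 \log{\left(\frac{9}{2} \right)}}{3}; F(5/2) = \frac{5 \log{\left(2 \right)}}{3} + \frac{4 \log{\left(\frac{7}{2} \right)}}{3}.
Integral = F(5) - F(5/2) = - \frac{13 \log{\left(\frac{7}{2} \right)}}{3} - \frac{5 \log{\left(2 \right)}}{3} + \frac{4 \log{\left(6 \right)}}{3} + \frac{5 \log{\left(\frac{9}{2} \right)}}{3}.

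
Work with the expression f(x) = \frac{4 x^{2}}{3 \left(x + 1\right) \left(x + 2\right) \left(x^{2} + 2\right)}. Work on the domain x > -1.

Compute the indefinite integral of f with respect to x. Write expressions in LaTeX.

F(x) = \frac{2 \left(2 \log{\left(x + 1 \right)} - 4 \log{\left(x + 2 \right)} + \log{\left(x^{2} + 2 \right)}\right)}{9} + C

Factor the denominator (3 \left(x + 1\right) \left(x + 2\right) \left(x^{2} + 2\right)) and decompose: f = \frac{4 x}{9 \left(x^{2} + 2\right)} - \frac{8}{9 \left(x + 2\right)} + \frac{4}{9 \left(x + 1\right)}; each piece integrates to a log, atan, or power term.
Check: d/dx[\frac{2 \left(2 \log{\left(x + 1 \right)} - 4 \log{\left(x + 2 \right)} + \log{\left(x^{2} + 2 \right)}\right)}{9}] = \frac{4 x^{2}}{3 x^{4} + 9 x^{3} + 12 x^{2} + 18 x + 12}, which equals f(x).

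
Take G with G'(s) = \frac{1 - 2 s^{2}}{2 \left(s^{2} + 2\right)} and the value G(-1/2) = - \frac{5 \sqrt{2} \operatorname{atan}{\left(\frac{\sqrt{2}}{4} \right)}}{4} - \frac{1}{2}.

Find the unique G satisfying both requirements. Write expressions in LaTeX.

Since d/ds undoes antidifferentiation here, G(s) must give back the stated G'(s).
A general antiderivative is - s + \frac{5 \sqrt{2} \operatorname{atan}{\left(\frac{\sqrt{2} s}{2} \right)}}{4} + C.
The condition gives C = - \frac{5 \sqrt{2} \operatorname{atan}{\left(\frac{\sqrt{2}}{4} \right)}}{4} - \frac{1}{2} - (- \frac{5 \sqrt{2} \operatorname{atan}{\left(\frac{\sqrt{2}}{4} \right)}}{4} + \frac{1}{2}) = -1.
So G(s) = - s + \frac{5 \sqrt{2} \operatorname{atan}{\left(\frac{\sqrt{2} s}{2} \right)}}{4} - 1.
Check: d/ds[- s + \frac{5 \sqrt{2} \operatorname{atan}{\left(\frac{\sqrt{2} s}{2} \right)}}{4} - 1] = \frac{1 - 2 s^{2}}{2 s^{2} + 4}, which equals G'(s).

G(s) = - s + \frac{5 \sqrt{2} \operatorname{atan}{\left(\frac{\sqrt{2} s}{2} \right)}}{4} - 1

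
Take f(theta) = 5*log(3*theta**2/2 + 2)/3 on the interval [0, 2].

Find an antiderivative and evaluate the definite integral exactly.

Since d/dtheta undoes antidifferentiation here, F'(theta) = f(theta) is required of F(theta).
F(theta) = 5*(3*theta*log(3*theta**2/2 + 2) - 6*theta + 4*sqrt(3)*atan(sqrt(3)*theta/2))/9 is an antiderivative of f.
Check: d/dtheta[5*(3*theta*log(3*theta**2/2 + 2) - 6*theta + 4*sqrt(3)*atan(sqrt(3)*theta/2))/9] = 5*log(3*theta**2/2 + 2)/3 = f(theta).
F(2) = -20/3 + 20*sqrt(3)*pi/27 + 10*log(8)/3; F(0) = 0.
Integral = F(2) - F(0) = -20/3 + 20*sqrt(3)*pi/27 + 10*log(8)/3.

Antiderivative: F(theta) = 5*(3*theta*log(3*theta**2/2 + 2) - 6*theta + 4*sqrt(3)*atan(sqrt(3)*theta/2))/9; value = -20/3 + 20*sqrt(3)*pi/27 + 10*log(8)/3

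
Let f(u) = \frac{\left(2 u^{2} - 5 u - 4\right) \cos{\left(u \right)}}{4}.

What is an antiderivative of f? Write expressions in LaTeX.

An antiderivative is F(u) = \frac{2 u^{2} \sin{\left(u \right)} - 5 u \sin{\left(u \right)} + 4 u \cos{\left(u \right)} - 8 \sin{\left(u \right)} - 5 \cos{\left(u \right)}}{4}.

A candidate is checked by its d/du: the result must match f(u).
Check: d/du[\frac{2 u^{2} \sin{\left(u \right)} - 5 u \sin{\left(u \right)} + 4 u \cos{\left(u \right)} - 8 \sin{\left(u \right)} - 5 \cos{\left(u \right)}}{4}] = \frac{u^{2} \cos{\left(u \right)}}{2} - \frac{5 u \cos{\left(u \right)}}{4} - \cos{\left(u \right)}, which equals f(u).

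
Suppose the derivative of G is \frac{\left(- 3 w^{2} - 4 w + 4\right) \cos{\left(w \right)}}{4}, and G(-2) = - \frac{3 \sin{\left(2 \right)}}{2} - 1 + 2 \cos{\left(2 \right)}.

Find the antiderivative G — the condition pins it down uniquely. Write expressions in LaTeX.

Whatever form G(w) takes, its d/dw must return the stated G'(w).
A general antiderivative is - \frac{3 w^{2} \sin{\left(w \right)}}{4} - w \sin{\left(w \right)} - \frac{3 w \cos{\left(w \right)}}{2} + \frac{5 \sin{\left(w \right)}}{2} - \cos{\left(w \right)} + C.
The condition gives C = - \frac{3 \sin{\left(2 \right)}}{2} - 1 + 2 \cos{\left(2 \right)} - (- \frac{3 \sin{\left(2 \right)}}{2} + 2 \cos{\left(2 \right)}) = -1.
So G(w) = - \frac{3 w^{2} \sin{\left(w \right)} + 4 w \sin{\left(w \right)} + 6 w \cos{\left(w \right)} - 10 \sin{\left(w \right)} + 4 \cos{\left(w \right)} + 4}{4}.
Check: d/dw[- \frac{3 w^{2} \sin{\left(w \right)} + 4 w \sin{\left(w \right)} + 6 w \cos{\left(w \right)} - 10 \sin{\left(w \right)} + 4 \cos{\left(w \right)} + 4}{4}] = - \frac{3 w^{2} \cos{\left(w \right)}}{4} - w \cos{\left(w \right)} + \cos{\left(w \right)}, which equals G'(w).

G(w) = - \frac{3 w^{2} \sin{\left(w \right)} + 4 w \sin{\left(w \right)} + 6 w \cos{\left(w \right)} - 10 \sin{\left(w \right)} + 4 \cos{\left(w \right)} + 4}{4}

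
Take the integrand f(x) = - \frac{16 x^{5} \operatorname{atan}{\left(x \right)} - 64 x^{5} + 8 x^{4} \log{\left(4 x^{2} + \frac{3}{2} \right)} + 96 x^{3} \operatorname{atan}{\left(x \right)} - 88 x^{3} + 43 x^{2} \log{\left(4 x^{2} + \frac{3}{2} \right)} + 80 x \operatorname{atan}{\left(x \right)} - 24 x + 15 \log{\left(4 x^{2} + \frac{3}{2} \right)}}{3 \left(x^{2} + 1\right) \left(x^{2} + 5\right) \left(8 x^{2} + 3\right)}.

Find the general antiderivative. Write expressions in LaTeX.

A candidate is checked by its d/dx: the result must match f(x).
Check: d/dx[\frac{4 \log{\left(x^{2} + 5 \right)}}{3} - \frac{\log{\left(4 x^{2} + \frac{3}{2} \right)} \operatorname{atan}{\left(x \right)}}{3}] = \frac{- 16 x^{5} \operatorname{atan}{\left(x \right)} + 64 x^{5} - 8 x^{4} \log{\left(4 x^{2} + \frac{3}{2} \right)} - 96 x^{3} \operatorname{atan}{\left(x \right)} + 88 x^{3} - 43 x^{2} \log{\left(4 x^{2} + \frac{3}{2} \right)} - 80 x \operatorname{atan}{\left(x \right)} + 24 x - 15 \log{\left(4 x^{2} + \frac{3}{2} \right)}}{24 x^{6} + 153 x^{4} + 174 x^{2} + 45}, which equals f(x).

F(x) = \frac{4 \log{\left(x^{2} + 5 \right)}}{3} - \frac{\log{\left(4 x^{2} + \frac{3}{2} \right)} \operatorname{atan}{\left(x \right)}}{3} + C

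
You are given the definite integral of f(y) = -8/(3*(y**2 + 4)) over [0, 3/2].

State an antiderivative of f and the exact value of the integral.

Recover f(y) by differentiating a candidate F(y); any mismatch rules it out.
F(y) = -4*atan(y/2)/3 is an antiderivative of f.
Check: d/dy[-4*atan(y/2)/3] = -8/(3*y**2 + 12), which equals f(y).
F(3/2) = -4*atan(3/4)/3; F(0) = 0.
Integral = F(3/2) - F(0) = -4*atan(3/4)/3.

Antiderivative: F(y) = -4*atan(y/2)/3; value = -4*atan(3/4)/3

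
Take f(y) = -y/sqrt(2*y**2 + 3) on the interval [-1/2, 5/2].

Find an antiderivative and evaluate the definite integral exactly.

Antiderivative: F(y) = -sqrt(2*y**2 + 3)/2; value = -sqrt(62)/4 + sqrt(14)/4

The substitution u = 2*y**2 + 3 works: f is exactly (dF/du)*(du/dy) for that inner function.
F(y) = -sqrt(2*y**2 + 3)/2 is an antiderivative of f.
Check: d/dy[-sqrt(2*y**2 + 3)/2] = -y/sqrt(2*y**2 + 3) = f(y).
F(5/2) = -sqrt(62)/4; F(-1/2) = -sqrt(14)/4.
Integral = F(5/2) - F(-1/2) = -sqrt(62)/4 + sqrt(14)/4.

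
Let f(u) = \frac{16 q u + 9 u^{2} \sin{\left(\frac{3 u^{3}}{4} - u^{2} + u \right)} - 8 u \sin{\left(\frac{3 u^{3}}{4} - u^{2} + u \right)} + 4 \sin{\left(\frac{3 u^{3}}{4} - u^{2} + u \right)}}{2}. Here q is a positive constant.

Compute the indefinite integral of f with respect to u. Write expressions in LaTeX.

A candidate is checked by its d/du: the result must match f(u).
Check: d/du[2 \left(2 q u^{2} - \cos{\left(\frac{3 u^{3}}{4} - u^{2} + u \right)}\right)] = 8 q u + \frac{9 u^{2} \sin{\left(\frac{3 u^{3}}{4} - u^{2} + u \right)}}{2} - 4 u \sin{\left(\frac{3 u^{3}}{4} - u^{2} + u \right)} + 2 \sin{\left(\frac{3 u^{3}}{4} - u^{2} + u \right)}, which equals f(u).

F(u) = 2 \left(2 q u^{2} - \cos{\left(\frac{3 u^{3}}{4} - u^{2} + u \right)}\right) + C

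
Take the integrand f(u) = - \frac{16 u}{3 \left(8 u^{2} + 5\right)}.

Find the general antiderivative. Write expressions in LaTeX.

F(u) = - \frac{\log{\left(4 u^{2} + \frac{5}{2} \right)}}{3} + C

f matches the chain-rule pattern g'(h)*h' with inner function h(u) = 4 u^{2} + \frac{5}{2}; substituting w = h(u) collapses the integral.
Check: d/du[- \frac{\log{\left(4 u^{2} + \frac{5}{2} \right)}}{3}] = - \frac{16 u}{24 u^{2} + 15}, which equals f(u).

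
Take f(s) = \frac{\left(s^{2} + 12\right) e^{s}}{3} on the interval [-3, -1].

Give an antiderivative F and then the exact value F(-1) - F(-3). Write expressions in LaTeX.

Recognize the product-rule pattern: f = u'v + uv' with u = \frac{s^{2}}{3} - \frac{2 s}{3} + \frac{14}{3}, v = e^{s}, so integration by parts undoes it.
F(s) = \frac{s^{2} e^{s}}{3} - \frac{2 s e^{s}}{3} + \frac{14 e^{s}}{3} is an antiderivative of f.
Check: d/ds[\frac{s^{2} e^{s}}{3} - \frac{2 s e^{s}}{3} + \frac{14 e^{s}}{3}] = \frac{s^{2} e^{s}}{3} + 4 e^{s}, which equals f(s).
F(-1) = \frac{17}{3 e}; F(-3) = \frac{29}{3 e^{3}}.
Integral = F(-1) - F(-3) = - \frac{29}{3 e^{3}} + \frac{17}{3 e}.

Antiderivative: F(s) = \frac{s^{2} e^{s}}{3} - \frac{2 s e^{s}}{3} + \frac{14 e^{s}}{3}; value = - \frac{29}{3 e^{3}} + \frac{17}{3 e}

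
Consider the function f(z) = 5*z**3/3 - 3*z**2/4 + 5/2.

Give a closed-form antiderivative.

An antiderivative is F(z) = z*(5*z**3 - 3*z**2 + 30)/12.

The integrand splits into summands that can be handled one at a time.
Check: d/dz[z*(5*z**3 - 3*z**2 + 30)/12] = 5*z**3/3 - 3*z**2/4 + 5/2 = f(z).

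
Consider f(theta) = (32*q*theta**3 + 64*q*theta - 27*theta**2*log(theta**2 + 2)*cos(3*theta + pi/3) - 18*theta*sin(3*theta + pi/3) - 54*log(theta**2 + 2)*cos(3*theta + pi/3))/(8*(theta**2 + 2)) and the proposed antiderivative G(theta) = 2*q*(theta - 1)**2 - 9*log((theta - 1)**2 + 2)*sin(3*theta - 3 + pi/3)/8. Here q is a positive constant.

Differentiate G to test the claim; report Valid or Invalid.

d/dtheta[G] = (32*q*theta**3 - 96*q*theta**2 + 160*q*theta - 96*q - 27*theta**2*log(theta**2 - 2*theta + 3)*cos(3*theta - 3 + pi/3) + 54*theta*log(theta**2 - 2*theta + 3)*cos(3*theta - 3 + pi/3) - 18*theta*sin(3*theta - 3 + pi/3) - 81*log(theta**2 - 2*theta + 3)*cos(3*theta - 3 + pi/3) + 18*sin(3*theta - 3 + pi/3))/(8*theta**2 - 16*theta + 24)
d/dtheta[G] - f(theta) = (-32*q*theta**4 + 64*q*theta**3 - 160*q*theta**2 + 128*q*theta - 192*q + 27*theta**4*log(theta**2 + 2)*cos(3*theta + pi/3) - 27*theta**4*log(theta**2 - 2*theta + 3)*cos(3*theta - 3 + pi/3) - 54*theta**3*log(theta**2 + 2)*cos(3*theta + pi/3) + 54*theta**3*log(theta**2 - 2*theta + 3)*cos(3*theta - 3 + pi/3) + 18*theta**3*sin(3*theta + pi/3) - 18*theta**3*sin(3*theta - 3 + pi/3) + 135*theta**2*log(theta**2 + 2)*cos(3*theta + pi/3) - 135*theta**2*log(theta**2 - 2*theta + 3)*cos(3*theta - 3 + pi/3) - 36*theta**2*sin(3*theta + pi/3) + 18*theta**2*sin(3*theta - 3 + pi/3) - 108*theta*log(theta**2 + 2)*cos(3*theta + pi/3) + 108*theta*log(theta**2 - 2*theta + 3)*cos(3*theta - 3 + pi/3) + 54*theta*sin(3*theta + pi/3) - 36*theta*sin(3*theta - 3 + pi/3) + 162*log(theta**2 + 2)*cos(3*theta + pi/3) - 162*log(theta**2 - 2*theta + 3)*cos(3*theta - 3 + pi/3) + 36*sin(3*theta - 3 + pi/3))/(8*theta**4 - 16*theta**3 + 40*theta**2 - 32*theta + 48) != 0.

Invalid: d/dtheta[G] - f = (-32*q*theta**4 + 64*q*theta**3 - 160*q*theta**2 + 128*q*theta - 192*q + 27*theta**4*log(theta**2 + 2)*cos(3*theta + pi/3) - 27*theta**4*log(theta**2 - 2*theta + 3)*cos(3*theta - 3 + pi/3) - 54*theta**3*log(theta**2 + 2)*cos(3*theta + pi/3) + 54*theta**3*log(theta**2 - 2*theta + 3)*cos(3*theta - 3 + pi/3) + 18*theta**3*sin(3*theta + pi/3) - 18*theta**3*sin(3*theta - 3 + pi/3) + 135*theta**2*log(theta**2 + 2)*cos(3*theta + pi/3) - 135*theta**2*log(theta**2 - 2*theta + 3)*cos(3*theta - 3 + pi/3) - 36*theta**2*sin(3*theta + pi/3) + 18*theta**2*sin(3*theta - 3 + pi/3) - 108*theta*log(theta**2 + 2)*cos(3*theta + pi/3) + 108*theta*log(theta**2 - 2*theta + 3)*cos(3*theta - 3 + pi/3) + 54*theta*sin(3*theta + pi/3) - 36*theta*sin(3*theta - 3 + pi/3) + 162*log(theta**2 + 2)*cos(3*theta + pi/3) - 162*log(theta**2 - 2*theta + 3)*cos(3*theta - 3 + pi/3) + 36*sin(3*theta - 3 + pi/3))/(8*theta**4 - 16*theta**3 + 40*theta**2 - 32*theta + 48), which is not 0.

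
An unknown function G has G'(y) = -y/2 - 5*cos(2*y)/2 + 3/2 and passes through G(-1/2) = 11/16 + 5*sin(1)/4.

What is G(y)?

The integrand splits into summands that can be handled one at a time.
A general antiderivative is -y**2/4 + 3*y/2 - 5*sin(2*y)/4 + 1 + C.
The condition gives C = 11/16 + 5*sin(1)/4 - (3/16 + 5*sin(1)/4) = 1/2.
So G(y) = -(y**2 - 6*y + 5*sin(2*y) - 6)/4.
Check: d/dy[-(y**2 - 6*y + 5*sin(2*y) - 6)/4] = -y/2 - 5*cos(2*y)/2 + 3/2 = G'(y).

G(y) = -(y**2 - 6*y + 5*sin(2*y) - 6)/4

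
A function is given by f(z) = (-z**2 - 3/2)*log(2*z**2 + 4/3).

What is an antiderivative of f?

An antiderivative is F(z) = -z**3*log(2*z**2 + 4/3)/3 + 2*z**3/9 - 3*z*log(2*z**2 + 4/3)/2 + 23*z/9 - 23*sqrt(6)*atan(sqrt(6)*z/2)/27.

Any candidate F(z) must reproduce f(z) exactly when differentiated.
Check: d/dz[-z**3*log(2*z**2 + 4/3)/3 + 2*z**3/9 - 3*z*log(2*z**2 + 4/3)/2 + 23*z/9 - 23*sqrt(6)*atan(sqrt(6)*z/2)/27] = -z**2*log(z**2 + 2/3) - z**2*log(2) - 3*log(z**2 + 2/3)/2 - 3*log(2)/2, which equals f(z).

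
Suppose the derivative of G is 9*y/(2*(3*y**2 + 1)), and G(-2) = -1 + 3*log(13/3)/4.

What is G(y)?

G(y) = (3*log(y**2 + 1/3) - 4)/4

The substitution u = y**2 + 1/3 works: G'(y) is exactly (dG/du)*(du/dy) for that inner function.
A general antiderivative is 3*log(y**2 + 1/3)/4 + C.
The condition gives C = -1 + 3*log(13/3)/4 - (3*log(13/3)/4) = -1.
So G(y) = (3*log(y**2 + 1/3) - 4)/4.
Check: d/dy[(3*log(y**2 + 1/3) - 4)/4] = 9*y/(6*y**2 + 2), which equals G'(y).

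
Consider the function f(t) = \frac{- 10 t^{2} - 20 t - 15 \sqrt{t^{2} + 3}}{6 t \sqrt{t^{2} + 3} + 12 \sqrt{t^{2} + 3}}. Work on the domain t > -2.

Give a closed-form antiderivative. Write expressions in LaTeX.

An antiderivative is F(t) = \frac{5 \left(- 2 \sqrt{t^{2} + 3} - 3 \log{\left(t + 2 \right)}\right)}{6}.

Differentiate the proposed F(t) back; it has to land on f(t) exactly.
Check: d/dt[\frac{5 \left(- 2 \sqrt{t^{2} + 3} - 3 \log{\left(t + 2 \right)}\right)}{6}] = \frac{- 10 t^{2} - 20 t - 15 \sqrt{t^{2} + 3}}{6 t \sqrt{t^{2} + 3} + 12 \sqrt{t^{2} + 3}} = f(t).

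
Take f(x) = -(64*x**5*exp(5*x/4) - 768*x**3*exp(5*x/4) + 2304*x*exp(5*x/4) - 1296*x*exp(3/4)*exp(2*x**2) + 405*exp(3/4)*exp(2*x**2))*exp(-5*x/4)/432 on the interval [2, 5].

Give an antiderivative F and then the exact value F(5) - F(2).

A candidate is checked by its d/dx: the result must match f(x).
F(x) = -2*(x**2/3 - 2)**3/3 + 3*exp(2*x**2 - 5*x/4 + 3/4)/4 is an antiderivative of f.
Check: d/dx[-2*(x**2/3 - 2)**3/3 + 3*exp(2*x**2 - 5*x/4 + 3/4)/4] = -4*x**5/27 + 16*x**3/9 - 16*x/3 + 3*x*exp(3/4)*exp(-5*x/4)*exp(2*x**2) - 15*exp(3/4)*exp(-5*x/4)*exp(2*x**2)/16, which equals f(x).
F(5) = -13718/81 + 3*exp(89/2)/4; F(2) = 16/81 + 3*exp(25/4)/4.
Integral = F(5) - F(2) = -3*exp(25/4)/4 - 1526/9 + 3*exp(89/2)/4.

Antiderivative: F(x) = -2*(x**2/3 - 2)**3/3 + 3*exp(2*x**2 - 5*x/4 + 3/4)/4; value = -3*exp(25/4)/4 - 1526/9 + 3*exp(89/2)/4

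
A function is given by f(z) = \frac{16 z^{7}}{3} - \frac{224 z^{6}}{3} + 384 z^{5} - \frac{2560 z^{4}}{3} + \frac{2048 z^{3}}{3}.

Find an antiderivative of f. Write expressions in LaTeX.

An antiderivative is F(z) = \frac{2 z^{8}}{3} - \frac{32 z^{7}}{3} + 64 z^{6} - \frac{512 z^{5}}{3} + \frac{512 z^{4}}{3}.

f matches the chain-rule pattern g'(h)*h' with inner function h(z) = - z^{2} + 4 z; substituting u = h(z) collapses the integral.
Check: d/dz[\frac{2 z^{8}}{3} - \frac{32 z^{7}}{3} + 64 z^{6} - \frac{512 z^{5}}{3} + \frac{512 z^{4}}{3}] = \frac{16 z^{7}}{3} - \frac{224 z^{6}}{3} + 384 z^{5} - \frac{2560 z^{4}}{3} + \frac{2048 z^{3}}{3} = f(z).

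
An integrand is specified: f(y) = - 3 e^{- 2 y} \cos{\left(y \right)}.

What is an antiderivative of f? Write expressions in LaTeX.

An antiderivative is F(y) = - \frac{3 e^{- 2 y} \sin{\left(y \right)}}{5} + \frac{6 e^{- 2 y} \cos{\left(y \right)}}{5}.

An antiderivative F(y) passes only if d/dy[F] lands on f(y) exactly.
Check: d/dy[- \frac{3 e^{- 2 y} \sin{\left(y \right)}}{5} + \frac{6 e^{- 2 y} \cos{\left(y \right)}}{5}] = - 3 e^{- 2 y} \cos{\left(y \right)} = f(y).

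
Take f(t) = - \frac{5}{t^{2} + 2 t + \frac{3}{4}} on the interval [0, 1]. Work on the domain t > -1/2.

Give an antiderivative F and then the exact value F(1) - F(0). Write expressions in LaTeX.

Antiderivative: F(t) = 5 \left(- \log{\left(t + \frac{1}{2} \right)} + \log{\left(t + \frac{3}{2} \right)}\right); value = - 10 \log{\left(\frac{3}{2} \right)} - 5 \log{\left(2 \right)} + 5 \log{\left(\frac{5}{2} \right)}

The denominator factors as \left(2 t + 1\right) \left(2 t + 3\right); partial fractions split f into directly integrable pieces: \frac{10}{2 t + 3} - \frac{10}{2 t + 1}.
F(t) = 5 \left(- \log{\left(t + \frac{1}{2} \right)} + \log{\left(t + \frac{3}{2} \right)}\right) is an antiderivative of f.
Check: d/dt[5 \left(- \log{\left(t + \frac{1}{2} \right)} + \log{\left(t + \frac{3}{2} \right)}\right)] = - \frac{20}{4 t^{2} + 8 t + 3}, which equals f(t).
F(1) = - 5 \log{\left(\frac{3}{2} \right)} + 5 \log{\left(\frac{5}{2} \right)}; F(0) = 5 \log{\left(\frac{3}{2} \right)} + 5 \log{\left(2 \right)}.
Integral = F(1) - F(0) = - 10 \log{\left(\frac{3}{2} \right)} - 5 \log{\left(2 \right)} + 5 \log{\left(\frac{5}{2} \right)}.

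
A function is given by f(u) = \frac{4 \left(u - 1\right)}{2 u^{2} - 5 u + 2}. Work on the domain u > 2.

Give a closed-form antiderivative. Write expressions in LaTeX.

Factor the denominator (\left(u - 2\right) \left(2 u - 1\right)) and decompose: f = \frac{4}{3 \left(2 u - 1\right)} + \frac{4}{3 \left(u - 2\right)}; each piece integrates to a log, atan, or power term.
Check: d/du[\frac{2 \left(2 \log{\left(u - 2 \right)} + \log{\left(u - \frac{1}{2} \right)}\right)}{3}] = \frac{4 u - 4}{2 u^{2} - 5 u + 2}, which equals f(u).

An antiderivative is F(u) = \frac{2 \left(2 \log{\left(u - 2 \right)} + \log{\left(u - \frac{1}{2} \right)}\right)}{3}.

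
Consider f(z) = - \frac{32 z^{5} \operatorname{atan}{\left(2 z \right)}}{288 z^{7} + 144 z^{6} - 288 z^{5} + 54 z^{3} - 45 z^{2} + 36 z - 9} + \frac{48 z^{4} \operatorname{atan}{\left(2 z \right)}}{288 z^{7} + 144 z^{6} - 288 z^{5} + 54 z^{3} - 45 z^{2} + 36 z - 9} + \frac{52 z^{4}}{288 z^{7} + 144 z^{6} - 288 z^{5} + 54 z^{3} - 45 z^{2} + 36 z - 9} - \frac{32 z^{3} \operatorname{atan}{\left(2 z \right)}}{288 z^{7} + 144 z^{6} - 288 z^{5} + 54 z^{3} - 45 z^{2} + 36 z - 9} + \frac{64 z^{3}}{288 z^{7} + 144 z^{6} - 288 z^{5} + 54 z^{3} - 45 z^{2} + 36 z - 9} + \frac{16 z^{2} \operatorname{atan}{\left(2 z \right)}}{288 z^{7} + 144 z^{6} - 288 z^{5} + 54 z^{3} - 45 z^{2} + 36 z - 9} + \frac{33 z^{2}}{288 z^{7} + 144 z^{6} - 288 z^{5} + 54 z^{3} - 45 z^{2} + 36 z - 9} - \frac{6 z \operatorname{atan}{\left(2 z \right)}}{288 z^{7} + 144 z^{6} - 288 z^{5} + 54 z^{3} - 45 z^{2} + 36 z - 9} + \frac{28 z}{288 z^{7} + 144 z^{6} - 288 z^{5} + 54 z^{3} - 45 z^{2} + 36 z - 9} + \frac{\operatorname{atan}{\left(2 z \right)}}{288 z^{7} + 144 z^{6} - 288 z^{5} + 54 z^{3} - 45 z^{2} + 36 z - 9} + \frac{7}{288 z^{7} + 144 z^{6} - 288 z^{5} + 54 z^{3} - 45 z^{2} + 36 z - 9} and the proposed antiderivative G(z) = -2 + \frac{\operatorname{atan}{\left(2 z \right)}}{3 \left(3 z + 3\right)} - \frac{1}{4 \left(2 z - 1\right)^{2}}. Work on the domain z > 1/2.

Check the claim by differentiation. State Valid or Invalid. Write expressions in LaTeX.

d/dz[G] = \frac{- 32 z^{5} \operatorname{atan}{\left(2 z \right)} + 48 z^{4} \operatorname{atan}{\left(2 z \right)} + 52 z^{4} - 32 z^{3} \operatorname{atan}{\left(2 z \right)} + 64 z^{3} + 16 z^{2} \operatorname{atan}{\left(2 z \right)} + 33 z^{2} - 6 z \operatorname{atan}{\left(2 z \right)} + 28 z + \operatorname{atan}{\left(2 z \right)} + 7}{288 z^{7} + 144 z^{6} - 288 z^{5} + 54 z^{3} - 45 z^{2} + 36 z - 9}
This equals f(z) exactly, so the claim holds.

Valid: G'(z) = f(z).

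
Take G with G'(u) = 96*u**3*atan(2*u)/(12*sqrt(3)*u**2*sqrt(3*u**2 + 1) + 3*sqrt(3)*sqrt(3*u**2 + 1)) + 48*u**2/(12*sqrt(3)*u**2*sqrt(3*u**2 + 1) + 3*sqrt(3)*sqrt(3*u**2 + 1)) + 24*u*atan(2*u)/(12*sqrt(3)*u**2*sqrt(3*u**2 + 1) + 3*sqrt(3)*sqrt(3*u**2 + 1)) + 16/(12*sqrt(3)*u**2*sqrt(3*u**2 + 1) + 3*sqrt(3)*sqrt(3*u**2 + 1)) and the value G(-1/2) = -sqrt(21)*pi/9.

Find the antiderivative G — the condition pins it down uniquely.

G(u) = 8*sqrt(3)*sqrt(3*u**2 + 1)*atan(2*u)/9

Recognize the product-rule pattern: G'(u) = v'r + vr' with v = 4*sqrt(4*u**2 + 4/3)/3, r = atan(2*u), so integration by parts undoes it.
A general antiderivative is 4*sqrt(4*u**2 + 4/3)*atan(2*u)/3 + C.
The condition gives C = -sqrt(21)*pi/9 - (-sqrt(21)*pi/9) = 0.
So G(u) = 8*sqrt(3)*sqrt(3*u**2 + 1)*atan(2*u)/9.
Check: d/du[8*sqrt(3)*sqrt(3*u**2 + 1)*atan(2*u)/9] = (96*sqrt(3)*u**3*atan(2*u) + 48*sqrt(3)*u**2 + 24*sqrt(3)*u*atan(2*u) + 16*sqrt(3))/(36*u**2*sqrt(3*u**2 + 1) + 9*sqrt(3*u**2 + 1)), which equals G'(u).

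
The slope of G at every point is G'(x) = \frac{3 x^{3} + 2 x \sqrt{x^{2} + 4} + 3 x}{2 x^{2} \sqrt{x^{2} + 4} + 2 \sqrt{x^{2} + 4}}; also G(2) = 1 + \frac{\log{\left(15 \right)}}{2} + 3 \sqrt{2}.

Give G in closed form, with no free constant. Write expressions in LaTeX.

G(x) = \frac{3 \sqrt{x^{2} + 4} + \log{\left(3 x^{2} + 3 \right)} + 2}{2}

The proposed G(x) is checked by its d/dx: the result must match the given G'(x).
A general antiderivative is \frac{3 \sqrt{x^{2} + 4}}{2} + \frac{\log{\left(3 x^{2} + 3 \right)}}{2} + C.
The condition gives C = 1 + \frac{\log{\left(15 \right)}}{2} + 3 \sqrt{2} - (\frac{\log{\left(15 \right)}}{2} + 3 \sqrt{2}) = 1.
So G(x) = \frac{3 \sqrt{x^{2} + 4} + \log{\left(3 x^{2} + 3 \right)} + 2}{2}.
Check: d/dx[\frac{3 \sqrt{x^{2} + 4} + \log{\left(3 x^{2} + 3 \right)} + 2}{2}] = \frac{3 x^{3} + 2 x \sqrt{x^{2} + 4} + 3 x}{2 x^{2} \sqrt{x^{2} + 4} + 2 \sqrt{x^{2} + 4}} = G'(x).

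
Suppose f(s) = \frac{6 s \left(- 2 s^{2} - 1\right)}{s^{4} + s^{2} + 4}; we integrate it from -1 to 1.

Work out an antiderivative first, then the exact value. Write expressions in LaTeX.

Antiderivative: F(s) = - 3 \log{\left(s^{4} + s^{2} + 4 \right)}; value = 0

f matches the chain-rule pattern g'(h)*h' with inner function h(s) = s^{4} + s^{2} + 4; substituting u = h(s) collapses the integral.
F(s) = - 3 \log{\left(s^{4} + s^{2} + 4 \right)} is an antiderivative of f.
Check: d/ds[- 3 \log{\left(s^{4} + s^{2} + 4 \right)}] = \frac{- 12 s^{3} - 6 s}{s^{4} + s^{2} + 4}, which equals f(s).
F(1) = - 3 \log{\left(6 \right)}; F(-1) = - 3 \log{\left(6 \right)}.
Integral = F(1) - F(-1) = 0.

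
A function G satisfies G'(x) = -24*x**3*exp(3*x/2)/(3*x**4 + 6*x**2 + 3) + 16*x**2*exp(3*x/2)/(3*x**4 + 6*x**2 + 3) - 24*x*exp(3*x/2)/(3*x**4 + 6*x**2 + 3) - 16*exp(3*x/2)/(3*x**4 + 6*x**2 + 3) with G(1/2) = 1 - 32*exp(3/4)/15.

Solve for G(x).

Integrate term by term and add the pieces.
A general antiderivative is -8*x*exp(3*x/2)/(3*x**2/2 + 3/2) + C.
The condition gives C = 1 - 32*exp(3/4)/15 - (-32*exp(3/4)/15) = 1.
So G(x) = (3*x**2 - 16*x*exp(3*x/2) + 3)/(3*x**2 + 3).
Check: d/dx[(3*x**2 - 16*x*exp(3*x/2) + 3)/(3*x**2 + 3)] = (-24*x**3*exp(3*x/2) + 16*x**2*exp(3*x/2) - 24*x*exp(3*x/2) - 16*exp(3*x/2))/(3*x**4 + 6*x**2 + 3), which equals G'(x).

G(x) = (3*x**2 - 16*x*exp(3*x/2) + 3)/(3*x**2 + 3)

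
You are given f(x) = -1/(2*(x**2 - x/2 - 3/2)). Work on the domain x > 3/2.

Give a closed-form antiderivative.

The denominator factors as (x + 1)*(2*x - 3); partial fractions split f into directly integrable pieces: -2/(5*(2*x - 3)) + 1/(5*(x + 1)).
Check: d/dx[(-log(x - 3/2) + log(x + 1))/5] = -1/(2*x**2 - x - 3), which equals f(x).

An antiderivative is F(x) = (-log(x - 3/2) + log(x + 1))/5.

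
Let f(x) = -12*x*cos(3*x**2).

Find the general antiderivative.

F(x) = -2*sin(3*x**2) + C

f matches the chain-rule pattern g'(h)*h' with inner function h(x) = 3*x**2; substituting u = h(x) collapses the integral.
Check: d/dx[-2*sin(3*x**2)] = -12*x*cos(3*x**2) = f(x).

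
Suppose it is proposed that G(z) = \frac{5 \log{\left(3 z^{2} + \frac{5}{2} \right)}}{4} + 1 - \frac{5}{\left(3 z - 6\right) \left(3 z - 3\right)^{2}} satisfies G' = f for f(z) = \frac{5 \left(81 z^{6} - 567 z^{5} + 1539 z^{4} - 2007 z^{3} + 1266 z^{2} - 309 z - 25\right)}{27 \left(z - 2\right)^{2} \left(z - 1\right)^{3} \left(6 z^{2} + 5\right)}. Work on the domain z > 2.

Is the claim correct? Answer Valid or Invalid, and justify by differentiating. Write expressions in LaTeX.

Valid - the claim checks out under differentiation.

d/dz[G] = \frac{405 z^{6} - 2835 z^{5} + 7695 z^{4} - 10035 z^{3} + 6330 z^{2} - 1545 z - 125}{162 z^{7} - 1134 z^{6} + 3213 z^{5} - 4995 z^{4} + 5157 z^{3} - 4023 z^{2} + 2160 z - 540}
This equals f(z) exactly, so the claim holds.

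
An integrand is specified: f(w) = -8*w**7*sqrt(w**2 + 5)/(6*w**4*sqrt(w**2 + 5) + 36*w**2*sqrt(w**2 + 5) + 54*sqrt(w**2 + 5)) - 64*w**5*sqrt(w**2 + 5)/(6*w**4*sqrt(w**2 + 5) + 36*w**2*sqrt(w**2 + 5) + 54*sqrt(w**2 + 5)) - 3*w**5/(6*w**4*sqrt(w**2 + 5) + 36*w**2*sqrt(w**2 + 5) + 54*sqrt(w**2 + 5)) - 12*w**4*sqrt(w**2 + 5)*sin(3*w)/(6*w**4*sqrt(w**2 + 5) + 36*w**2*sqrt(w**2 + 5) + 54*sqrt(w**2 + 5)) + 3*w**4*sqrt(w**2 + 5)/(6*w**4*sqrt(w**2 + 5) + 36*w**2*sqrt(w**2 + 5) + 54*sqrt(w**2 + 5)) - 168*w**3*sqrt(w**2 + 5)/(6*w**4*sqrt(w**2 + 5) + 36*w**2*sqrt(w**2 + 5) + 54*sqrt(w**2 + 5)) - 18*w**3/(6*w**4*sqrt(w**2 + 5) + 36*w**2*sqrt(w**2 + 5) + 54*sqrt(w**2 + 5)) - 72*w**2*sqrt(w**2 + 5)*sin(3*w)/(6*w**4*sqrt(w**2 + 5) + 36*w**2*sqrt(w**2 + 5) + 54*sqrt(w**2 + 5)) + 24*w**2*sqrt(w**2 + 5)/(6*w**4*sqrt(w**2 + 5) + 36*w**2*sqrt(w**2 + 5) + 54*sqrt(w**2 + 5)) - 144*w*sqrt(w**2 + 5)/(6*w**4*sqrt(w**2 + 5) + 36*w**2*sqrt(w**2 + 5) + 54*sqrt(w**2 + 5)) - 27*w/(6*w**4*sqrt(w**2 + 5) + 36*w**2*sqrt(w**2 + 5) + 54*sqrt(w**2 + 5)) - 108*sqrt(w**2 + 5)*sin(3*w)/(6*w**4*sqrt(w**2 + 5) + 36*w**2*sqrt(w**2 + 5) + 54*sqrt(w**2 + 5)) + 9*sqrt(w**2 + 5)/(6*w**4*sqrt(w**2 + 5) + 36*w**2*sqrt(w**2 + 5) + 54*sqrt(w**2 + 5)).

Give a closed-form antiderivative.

An antiderivative is F(w) = (-2*w**4*(w**2 + 3) - 8*w**2*(w**2 + 3) + 3*w*(w**2 + 3) - 6*w - 3*(w**2 + 3)*sqrt(w**2 + 5) + 4*(w**2 + 3)*cos(3*w))/(6*(w**2 + 3)).

The integrand splits into summands that can be handled one at a time.
Check: d/dw[(-2*w**4*(w**2 + 3) - 8*w**2*(w**2 + 3) + 3*w*(w**2 + 3) - 6*w - 3*(w**2 + 3)*sqrt(w**2 + 5) + 4*(w**2 + 3)*cos(3*w))/(6*(w**2 + 3))] = (-8*w**7*sqrt(w**2 + 5) - 64*w**5*sqrt(w**2 + 5) - 3*w**5 - 12*w**4*sqrt(w**2 + 5)*sin(3*w) + 3*w**4*sqrt(w**2 + 5) - 168*w**3*sqrt(w**2 + 5) - 18*w**3 - 72*w**2*sqrt(w**2 + 5)*sin(3*w) + 24*w**2*sqrt(w**2 + 5) - 144*w*sqrt(w**2 + 5) - 27*w - 108*sqrt(w**2 + 5)*sin(3*w) + 9*sqrt(w**2 + 5))/(6*w**4*sqrt(w**2 + 5) + 36*w**2*sqrt(w**2 + 5) + 54*sqrt(w**2 + 5)), which equals f(w).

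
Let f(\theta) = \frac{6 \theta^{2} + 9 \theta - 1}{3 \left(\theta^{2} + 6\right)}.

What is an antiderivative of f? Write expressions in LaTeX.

Since d/d\theta undoes antidifferentiation here, F'(\theta) = f(\theta) is required of F(\theta).
Check: d/d\theta[- \frac{- 36 \theta - 27 \log{\left(\theta^{2} + 6 \right)} + 37 \sqrt{6} \operatorname{atan}{\left(\frac{\sqrt{6} \theta}{6} \right)}}{18}] = \frac{6 \theta^{2} + 9 \theta - 1}{3 \theta^{2} + 18}, which equals f(\theta).

An antiderivative is F(\theta) = - \frac{- 36 \theta - 27 \log{\left(\theta^{2} + 6 \right)} + 37 \sqrt{6} \operatorname{atan}{\left(\frac{\sqrt{6} \theta}{6} \right)}}{18}.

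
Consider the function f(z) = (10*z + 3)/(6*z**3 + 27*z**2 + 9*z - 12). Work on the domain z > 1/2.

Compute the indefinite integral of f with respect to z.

Factor the denominator (3*(z + 1)*(z + 4)*(2*z - 1)) and decompose: f = 32/(81*(2*z - 1)) - 37/(81*(z + 4)) + 7/(27*(z + 1)); each piece integrates to a log, atan, or power term.
Check: d/dz[16*log(z - 1/2)/81 + 7*log(z + 1)/27 - 37*log(z + 4)/81] = (10*z + 3)/(6*z**3 + 27*z**2 + 9*z - 12) = f(z).

F(z) = 16*log(z - 1/2)/81 + 7*log(z + 1)/27 - 37*log(z + 4)/81 + C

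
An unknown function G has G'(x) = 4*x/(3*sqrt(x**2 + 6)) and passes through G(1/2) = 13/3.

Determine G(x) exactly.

G'(x) matches the chain-rule pattern g'(h)*h' with inner function h(x) = x**2 + 6; substituting u = h(x) collapses the integral.
A general antiderivative is 4*sqrt(x**2 + 6)/3 + C.
The condition gives C = 13/3 - (10/3) = 1.
So G(x) = (4*sqrt(x**2 + 6) + 3)/3.
Check: d/dx[(4*sqrt(x**2 + 6) + 3)/3] = 4*x/(3*sqrt(x**2 + 6)) = G'(x).

G(x) = (4*sqrt(x**2 + 6) + 3)/3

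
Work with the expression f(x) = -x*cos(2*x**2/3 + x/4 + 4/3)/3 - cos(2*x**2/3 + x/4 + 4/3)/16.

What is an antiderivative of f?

f matches the chain-rule pattern g'(h)*h' with inner function h(x) = 2*x**2/3 + x/4 + 4/3; substituting u = h(x) collapses the integral.
Check: d/dx[-sin(2*x**2/3 + x/4 + 4/3)/4] = -x*cos(2*x**2/3 + x/4 + 4/3)/3 - cos(2*x**2/3 + x/4 + 4/3)/16 = f(x).

An antiderivative is F(x) = -sin(2*x**2/3 + x/4 + 4/3)/4.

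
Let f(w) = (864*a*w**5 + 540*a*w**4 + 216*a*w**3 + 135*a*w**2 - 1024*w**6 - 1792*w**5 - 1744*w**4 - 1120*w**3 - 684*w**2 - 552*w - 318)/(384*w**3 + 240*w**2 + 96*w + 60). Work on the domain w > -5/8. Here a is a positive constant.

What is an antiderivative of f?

A first test for any F(w): its w-derivative must equal f(w) identically.
Check: d/dw[(9*a*w**3 - 8*w**4 - 12*w**3 - 12*w**2 - 6*w - 6*log(4*w + 5/2) - 24*atan(2*w) - 4)/12] = (864*a*w**5 + 540*a*w**4 + 216*a*w**3 + 135*a*w**2 - 1024*w**6 - 1792*w**5 - 1744*w**4 - 1120*w**3 - 684*w**2 - 552*w - 318)/(384*w**3 + 240*w**2 + 96*w + 60) = f(w).

An antiderivative is F(w) = (9*a*w**3 - 8*w**4 - 12*w**3 - 12*w**2 - 6*w - 6*log(4*w + 5/2) - 24*atan(2*w) - 4)/12.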